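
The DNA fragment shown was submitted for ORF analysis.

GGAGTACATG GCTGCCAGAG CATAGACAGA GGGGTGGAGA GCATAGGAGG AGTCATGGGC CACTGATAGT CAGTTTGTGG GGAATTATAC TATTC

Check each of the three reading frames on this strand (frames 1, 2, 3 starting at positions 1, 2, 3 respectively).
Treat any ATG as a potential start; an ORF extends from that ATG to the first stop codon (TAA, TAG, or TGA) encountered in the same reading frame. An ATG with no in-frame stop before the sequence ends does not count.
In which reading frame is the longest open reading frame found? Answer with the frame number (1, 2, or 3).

2

Frame 1: GGA GTA CAT GGC TGC CAG AGC ATA GAC AGA GGG GTG GAG AGC ATA GGA GGA GTC ATG GGC CAC TGA TAG TCA GTT TGT GGG GAA TTA TAC TAT — ATG at 55, stop TGA at 64 → 12 nt.
Frame 2: GAG TAC ATG GCT GCC AGA GCA TAG ACA GAG GGG TGG AGA GCA TAG GAG GAG TCA TGG GCC ACT GAT AGT CAG TTT GTG GGG AAT TAT ACT ATT — ATG at 8, stop TAG at 23 → 18 nt.
Frame 3: AGT ACA TGG CTG CCA GAG CAT AGA CAG AGG GGT GGA GAG CAT AGG AGG AGT CAT GGG CCA CTG ATA GTC AGT TTG TGG GGA ATT ATA CTA TTC — no ATG→stop ORF.
Longest ORF is 18 nt in frame 2 (positions 8–25).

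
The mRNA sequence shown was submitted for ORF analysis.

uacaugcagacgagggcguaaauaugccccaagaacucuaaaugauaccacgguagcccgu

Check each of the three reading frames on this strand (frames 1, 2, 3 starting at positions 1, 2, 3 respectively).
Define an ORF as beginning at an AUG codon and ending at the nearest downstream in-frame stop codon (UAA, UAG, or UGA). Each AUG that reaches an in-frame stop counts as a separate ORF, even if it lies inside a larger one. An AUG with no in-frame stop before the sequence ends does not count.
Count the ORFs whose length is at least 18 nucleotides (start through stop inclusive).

Frame 1: UAC AUG CAG ACG AGG GCG UAA AUA UGC CCC AAG AAC UCU AAA UGA UAC CAC GGU AGC CCG — AUG at 4, stop UAA at 19 → 18 nt.
Frame 2: ACA UGC AGA CGA GGG CGU AAA UAU GCC CCA AGA ACU CUA AAU GAU ACC ACG GUA GCC CGU — no AUG→stop ORF.
Frame 3: CAU GCA GAC GAG GGC GUA AAU AUG CCC CAA GAA CUC UAA AUG AUA CCA CGG UAG CCC — AUG at 24, stop UAA at 39 → 18 nt; AUG at 42, stop UAG at 54 → 15 nt.
ORFs ≥ 18 nucleotides: frame 1 4–21 (18 nucleotides), frame 3 24–41 (18 nucleotides). Count = 2.

2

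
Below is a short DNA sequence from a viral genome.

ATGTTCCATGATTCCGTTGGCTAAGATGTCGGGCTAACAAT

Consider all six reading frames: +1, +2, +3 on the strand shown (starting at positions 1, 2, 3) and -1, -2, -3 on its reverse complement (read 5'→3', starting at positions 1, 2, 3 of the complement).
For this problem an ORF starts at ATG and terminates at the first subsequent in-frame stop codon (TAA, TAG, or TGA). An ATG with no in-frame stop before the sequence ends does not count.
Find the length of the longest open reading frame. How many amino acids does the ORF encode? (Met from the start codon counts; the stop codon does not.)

Reverse complement (5'→3'): ATTGTTAGCCCGACATCTTAGCCAACGGAATCATGGAACAT
Frame +1: ATG TTC CAT GAT TCC GTT GGC TAA GAT GTC GGG CTA ACA — ATG at 1, stop TAA at 22 → 24 nt.
Frame +2: TGT TCC ATG ATT CCG TTG GCT AAG ATG TCG GGC TAA CAA — ATG at 8, stop TAA at 35 → 30 nt; ATG at 26, stop TAA at 35 → 12 nt.
Frame +3: GTT CCA TGA TTC CGT TGG CTA AGA TGT CGG GCT AAC AAT — no ATG→stop ORF.
Frame -1: ATT GTT AGC CCG ACA TCT TAG CCA ACG GAA TCA TGG AAC — no ATG→stop ORF.
Frame -2: TTG TTA GCC CGA CAT CTT AGC CAA CGG AAT CAT GGA ACA — no ATG→stop ORF.
Frame -3: TGT TAG CCC GAC ATC TTA GCC AAC GGA ATC ATG GAA CAT — no ATG→stop ORF.
Longest: frame +2, positions 8–37, 30 nt = 10 codons = 9 aa. → 9 amino acids.

9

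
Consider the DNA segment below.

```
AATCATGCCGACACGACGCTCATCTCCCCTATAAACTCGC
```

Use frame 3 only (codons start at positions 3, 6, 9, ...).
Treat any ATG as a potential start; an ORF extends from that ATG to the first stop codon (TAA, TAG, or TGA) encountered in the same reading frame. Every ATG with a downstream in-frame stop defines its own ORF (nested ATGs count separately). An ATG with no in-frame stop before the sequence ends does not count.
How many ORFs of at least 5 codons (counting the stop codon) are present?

Frame 3: TCA TGC CGA CAC GAC GCT CAT CTC CCC TAT AAA CTC — no ATG→stop ORF.
No ORF reaches 5 codons. Count = 0.

0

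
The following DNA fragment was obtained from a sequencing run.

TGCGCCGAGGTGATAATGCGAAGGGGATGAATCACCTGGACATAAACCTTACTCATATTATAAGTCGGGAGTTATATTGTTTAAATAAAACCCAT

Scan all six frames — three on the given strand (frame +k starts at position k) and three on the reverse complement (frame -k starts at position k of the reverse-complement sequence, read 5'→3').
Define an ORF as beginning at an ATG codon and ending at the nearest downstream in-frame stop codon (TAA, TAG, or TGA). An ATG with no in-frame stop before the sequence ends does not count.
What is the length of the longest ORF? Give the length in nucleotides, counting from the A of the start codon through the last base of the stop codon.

15

Reverse complement (5'→3'): ATGGGTTTTATTTAAACAATATAACTCCCGACTTATAATATGAGTAAGGTTTATGTCCAGGTGATTCATCCCCTTCGCATTATCACCTCGGCGCA
Frame +1: TGC GCC GAG GTG ATA ATG CGA AGG GGA TGA ATC ACC TGG ACA TAA ACC TTA CTC ATA TTA TAA GTC GGG AGT TAT ATT GTT TAA ATA AAA CCC — ATG at 16, stop TGA at 28 → 15 nt.
Frame +2: GCG CCG AGG TGA TAA TGC GAA GGG GAT GAA TCA CCT GGA CAT AAA CCT TAC TCA TAT TAT AAG TCG GGA GTT ATA TTG TTT AAA TAA AAC CCA — no ATG→stop ORF.
Frame +3: CGC CGA GGT GAT AAT GCG AAG GGG ATG AAT CAC CTG GAC ATA AAC CTT ACT CAT ATT ATA AGT CGG GAG TTA TAT TGT TTA AAT AAA ACC CAT — no ATG→stop ORF.
Frame -1: ATG GGT TTT ATT TAA ACA ATA TAA CTC CCG ACT TAT AAT ATG AGT AAG GTT TAT GTC CAG GTG ATT CAT CCC CTT CGC ATT ATC ACC TCG GCG — ATG at 1, stop TAA at 13 → 15 nt.
Frame -2: TGG GTT TTA TTT AAA CAA TAT AAC TCC CGA CTT ATA ATA TGA GTA AGG TTT ATG TCC AGG TGA TTC ATC CCC TTC GCA TTA TCA CCT CGG CGC — ATG at 53, stop TGA at 62 → 12 nt.
Frame -3: GGG TTT TAT TTA AAC AAT ATA ACT CCC GAC TTA TAA TAT GAG TAA GGT TTA TGT CCA GGT GAT TCA TCC CCT TCG CAT TAT CAC CTC GGC GCA — no ATG→stop ORF.
Longest: frame +1, positions 16–30, 15 nt = 5 codons = 4 aa. → 15 nucleotides.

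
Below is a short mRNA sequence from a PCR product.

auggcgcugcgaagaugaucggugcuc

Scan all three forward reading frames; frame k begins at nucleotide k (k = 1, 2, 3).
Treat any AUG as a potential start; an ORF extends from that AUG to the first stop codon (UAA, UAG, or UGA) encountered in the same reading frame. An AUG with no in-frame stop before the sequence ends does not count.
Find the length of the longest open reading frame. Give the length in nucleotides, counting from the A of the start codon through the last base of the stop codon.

Frame 1: AUG GCG CUG CGA AGA UGA UCG GUG CUC — AUG at 1, stop UGA at 16 → 18 nt.
Frame 2: UGG CGC UGC GAA GAU GAU CGG UGC — no AUG→stop ORF.
Frame 3: GGC GCU GCG AAG AUG AUC GGU GCU — no AUG→stop ORF.
Longest: frame 1, positions 1–18, 18 nt = 6 codons = 5 aa. → 18 nucleotides.

18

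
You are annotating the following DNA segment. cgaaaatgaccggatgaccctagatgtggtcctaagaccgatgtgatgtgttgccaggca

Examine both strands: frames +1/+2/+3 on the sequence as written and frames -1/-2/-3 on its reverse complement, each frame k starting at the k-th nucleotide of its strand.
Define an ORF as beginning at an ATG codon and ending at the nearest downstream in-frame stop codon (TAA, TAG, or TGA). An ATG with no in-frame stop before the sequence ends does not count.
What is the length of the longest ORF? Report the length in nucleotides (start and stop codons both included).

Reverse complement (5'→3'): TGCCTGGCAACACATCACATCGGTCTTAGGACCACATCTAGGGTCATCCGGTCATTTTCG
Frame +1: CGA AAA TGA CCG GAT GAC CCT AGA TGT GGT CCT AAG ACC GAT GTG ATG TGT TGC CAG GCA — no ATG→stop ORF.
Frame +2: GAA AAT GAC CGG ATG ACC CTA GAT GTG GTC CTA AGA CCG ATG TGA TGT GTT GCC AGG — ATG at 14, stop TGA at 44 → 33 nt; ATG at 41, stop TGA at 44 → 6 nt.
Frame +3: AAA ATG ACC GGA TGA CCC TAG ATG TGG TCC TAA GAC CGA TGT GAT GTG TTG CCA GGC — ATG at 6, stop TGA at 15 → 12 nt; ATG at 24, stop TAA at 33 → 12 nt.
Frame -1: TGC CTG GCA ACA CAT CAC ATC GGT CTT AGG ACC ACA TCT AGG GTC ATC CGG TCA TTT TCG — no ATG→stop ORF.
Frame -2: GCC TGG CAA CAC ATC ACA TCG GTC TTA GGA CCA CAT CTA GGG TCA TCC GGT CAT TTT — no ATG→stop ORF.
Frame -3: CCT GGC AAC ACA TCA CAT CGG TCT TAG GAC CAC ATC TAG GGT CAT CCG GTC ATT TTC — no ATG→stop ORF.
Longest: frame +2, positions 14–46, 33 nt = 11 codons = 10 aa. → 33 nucleotides.

33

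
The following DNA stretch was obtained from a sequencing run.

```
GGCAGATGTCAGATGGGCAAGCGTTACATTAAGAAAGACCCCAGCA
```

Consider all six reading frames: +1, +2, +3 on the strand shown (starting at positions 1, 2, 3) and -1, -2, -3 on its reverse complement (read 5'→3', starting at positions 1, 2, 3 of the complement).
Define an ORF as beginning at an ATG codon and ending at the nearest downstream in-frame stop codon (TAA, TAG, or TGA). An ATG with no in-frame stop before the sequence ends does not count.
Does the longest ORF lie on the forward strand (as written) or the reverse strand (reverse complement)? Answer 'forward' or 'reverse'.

Reverse complement (5'→3'): TGCTGGGGTCTTTCTTAATGTAACGCTTGCCCATCTGACATCTGCC
Frame +1: GGC AGA TGT CAG ATG GGC AAG CGT TAC ATT AAG AAA GAC CCC AGC — no ATG→stop ORF.
Frame +2: GCA GAT GTC AGA TGG GCA AGC GTT ACA TTA AGA AAG ACC CCA GCA — no ATG→stop ORF.
Frame +3: CAG ATG TCA GAT GGG CAA GCG TTA CAT TAA GAA AGA CCC CAG — ATG at 6, stop TAA at 30 → 27 nt.
Frame -1: TGC TGG GGT CTT TCT TAA TGT AAC GCT TGC CCA TCT GAC ATC TGC — no ATG→stop ORF.
Frame -2: GCT GGG GTC TTT CTT AAT GTA ACG CTT GCC CAT CTG ACA TCT GCC — no ATG→stop ORF.
Frame -3: CTG GGG TCT TTC TTA ATG TAA CGC TTG CCC ATC TGA CAT CTG — ATG at 18, stop TAA at 21 → 6 nt.
Forward-strand max 27 nt; reverse-strand max 6 nt. The forward strand has the longer ORF.

forward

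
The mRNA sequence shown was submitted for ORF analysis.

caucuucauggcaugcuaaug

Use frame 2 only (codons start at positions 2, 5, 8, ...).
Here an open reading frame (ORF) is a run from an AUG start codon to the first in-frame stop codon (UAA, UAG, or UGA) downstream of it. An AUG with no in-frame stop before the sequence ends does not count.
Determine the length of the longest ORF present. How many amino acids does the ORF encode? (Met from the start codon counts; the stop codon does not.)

3

Frame 2: AUC UUC AUG GCA UGC UAA — AUG at 8, stop UAA at 17 → 12 nt.
Longest: frame 2, positions 8–19, 12 nt = 4 codons = 3 aa. → 3 amino acids.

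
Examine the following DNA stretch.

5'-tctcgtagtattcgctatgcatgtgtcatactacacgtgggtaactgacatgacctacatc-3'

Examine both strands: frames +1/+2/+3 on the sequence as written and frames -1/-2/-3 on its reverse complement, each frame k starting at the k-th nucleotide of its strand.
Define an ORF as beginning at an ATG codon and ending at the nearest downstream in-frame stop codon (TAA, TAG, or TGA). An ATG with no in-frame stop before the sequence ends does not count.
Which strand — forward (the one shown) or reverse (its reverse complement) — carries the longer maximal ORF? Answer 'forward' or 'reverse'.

forward

Reverse complement (5'→3'): GATGTAGGTCATGTCAGTTACCCACGTGTAGTATGACACATGCATAGCGAATACTACGAGA
Frame +1: TCT CGT AGT ATT CGC TAT GCA TGT GTC ATA CTA CAC GTG GGT AAC TGA CAT GAC CTA CAT — no ATG→stop ORF.
Frame +2: CTC GTA GTA TTC GCT ATG CAT GTG TCA TAC TAC ACG TGG GTA ACT GAC ATG ACC TAC ATC — no ATG→stop ORF.
Frame +3: TCG TAG TAT TCG CTA TGC ATG TGT CAT ACT ACA CGT GGG TAA CTG ACA TGA CCT ACA — ATG at 21, stop TAA at 42 → 24 nt.
Frame -1: GAT GTA GGT CAT GTC AGT TAC CCA CGT GTA GTA TGA CAC ATG CAT AGC GAA TAC TAC GAG — no ATG→stop ORF.
Frame -2: ATG TAG GTC ATG TCA GTT ACC CAC GTG TAG TAT GAC ACA TGC ATA GCG AAT ACT ACG AGA — ATG at 2, stop TAG at 5 → 6 nt; ATG at 11, stop TAG at 29 → 21 nt.
Frame -3: TGT AGG TCA TGT CAG TTA CCC ACG TGT AGT ATG ACA CAT GCA TAG CGA ATA CTA CGA — ATG at 33, stop TAG at 45 → 15 nt.
Forward-strand max 24 nt; reverse-strand max 21 nt. The forward strand has the longer ORF.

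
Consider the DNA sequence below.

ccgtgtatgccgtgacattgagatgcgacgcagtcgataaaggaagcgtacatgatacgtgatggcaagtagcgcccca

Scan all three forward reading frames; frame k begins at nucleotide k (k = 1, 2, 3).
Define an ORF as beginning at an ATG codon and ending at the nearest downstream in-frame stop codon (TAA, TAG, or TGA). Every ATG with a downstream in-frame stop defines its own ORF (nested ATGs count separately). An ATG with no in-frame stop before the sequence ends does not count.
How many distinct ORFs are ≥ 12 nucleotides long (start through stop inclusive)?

Frame 1: CCG TGT ATG CCG TGA CAT TGA GAT GCG ACG CAG TCG ATA AAG GAA GCG TAC ATG ATA CGT GAT GGC AAG TAG CGC CCC — ATG at 7, stop TGA at 13 → 9 nt; ATG at 52, stop TAG at 70 → 21 nt.
Frame 2: CGT GTA TGC CGT GAC ATT GAG ATG CGA CGC AGT CGA TAA AGG AAG CGT ACA TGA TAC GTG ATG GCA AGT AGC GCC CCA — ATG at 23, stop TAA at 38 → 18 nt.
Frame 3: GTG TAT GCC GTG ACA TTG AGA TGC GAC GCA GTC GAT AAA GGA AGC GTA CAT GAT ACG TGA TGG CAA GTA GCG CCC — no ATG→stop ORF.
ORFs ≥ 12 nucleotides: frame 1 52–72 (21 nucleotides), frame 2 23–40 (18 nucleotides). Count = 2.

2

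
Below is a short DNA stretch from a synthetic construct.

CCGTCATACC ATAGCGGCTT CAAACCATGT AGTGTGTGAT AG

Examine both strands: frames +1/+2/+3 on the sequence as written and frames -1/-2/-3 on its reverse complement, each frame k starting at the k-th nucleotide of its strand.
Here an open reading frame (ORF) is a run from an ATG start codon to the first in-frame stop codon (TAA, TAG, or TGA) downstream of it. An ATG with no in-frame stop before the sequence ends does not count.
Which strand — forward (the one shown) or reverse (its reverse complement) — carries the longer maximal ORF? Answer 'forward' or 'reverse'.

Reverse complement (5'→3'): CTATCACACACTACATGGTTTGAAGCCGCTATGGTATGACGG
Frame +1: CCG TCA TAC CAT AGC GGC TTC AAA CCA TGT AGT GTG TGA TAG — no ATG→stop ORF.
Frame +2: CGT CAT ACC ATA GCG GCT TCA AAC CAT GTA GTG TGT GAT — no ATG→stop ORF.
Frame +3: GTC ATA CCA TAG CGG CTT CAA ACC ATG TAG TGT GTG ATA — ATG at 27, stop TAG at 30 → 6 nt.
Frame -1: CTA TCA CAC ACT ACA TGG TTT GAA GCC GCT ATG GTA TGA CGG — ATG at 31, stop TGA at 37 → 9 nt.
Frame -2: TAT CAC ACA CTA CAT GGT TTG AAG CCG CTA TGG TAT GAC — no ATG→stop ORF.
Frame -3: ATC ACA CAC TAC ATG GTT TGA AGC CGC TAT GGT ATG ACG — ATG at 15, stop TGA at 21 → 9 nt.
Forward-strand max 6 nt; reverse-strand max 9 nt. The reverse strand has the longer ORF.

reverse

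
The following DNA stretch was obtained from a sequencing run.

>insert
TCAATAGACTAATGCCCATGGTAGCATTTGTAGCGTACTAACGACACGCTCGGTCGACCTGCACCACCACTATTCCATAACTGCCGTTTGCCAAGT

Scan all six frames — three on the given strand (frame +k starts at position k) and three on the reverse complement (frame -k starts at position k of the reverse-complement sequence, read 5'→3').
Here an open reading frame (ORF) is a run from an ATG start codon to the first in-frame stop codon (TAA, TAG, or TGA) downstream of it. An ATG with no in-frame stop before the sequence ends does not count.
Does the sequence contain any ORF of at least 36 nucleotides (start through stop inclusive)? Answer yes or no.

no

Reverse complement (5'→3'): ACTTGGCAAACGGCAGTTATGGAATAGTGGTGGTGCAGGTCGACCGAGCGTGTCGTTAGTACGCTACAAATGCTACCATGGGCATTAGTCTATTGA
Frame +1: TCA ATA GAC TAA TGC CCA TGG TAG CAT TTG TAG CGT ACT AAC GAC ACG CTC GGT CGA CCT GCA CCA CCA CTA TTC CAT AAC TGC CGT TTG CCA AGT — no ATG→stop ORF.
Frame +2: CAA TAG ACT AAT GCC CAT GGT AGC ATT TGT AGC GTA CTA ACG ACA CGC TCG GTC GAC CTG CAC CAC CAC TAT TCC ATA ACT GCC GTT TGC CAA — no ATG→stop ORF.
Frame +3: AAT AGA CTA ATG CCC ATG GTA GCA TTT GTA GCG TAC TAA CGA CAC GCT CGG TCG ACC TGC ACC ACC ACT ATT CCA TAA CTG CCG TTT GCC AAG — ATG at 12, stop TAA at 39 → 30 nt; ATG at 18, stop TAA at 39 → 24 nt.
Frame -1: ACT TGG CAA ACG GCA GTT ATG GAA TAG TGG TGG TGC AGG TCG ACC GAG CGT GTC GTT AGT ACG CTA CAA ATG CTA CCA TGG GCA TTA GTC TAT TGA — ATG at 19, stop TAG at 25 → 9 nt; ATG at 70, stop TGA at 94 → 27 nt.
Frame -2: CTT GGC AAA CGG CAG TTA TGG AAT AGT GGT GGT GCA GGT CGA CCG AGC GTG TCG TTA GTA CGC TAC AAA TGC TAC CAT GGG CAT TAG TCT ATT — no ATG→stop ORF.
Frame -3: TTG GCA AAC GGC AGT TAT GGA ATA GTG GTG GTG CAG GTC GAC CGA GCG TGT CGT TAG TAC GCT ACA AAT GCT ACC ATG GGC ATT AGT CTA TTG — no ATG→stop ORF.
Largest ORF found is 30 nucleotides < 36, so no.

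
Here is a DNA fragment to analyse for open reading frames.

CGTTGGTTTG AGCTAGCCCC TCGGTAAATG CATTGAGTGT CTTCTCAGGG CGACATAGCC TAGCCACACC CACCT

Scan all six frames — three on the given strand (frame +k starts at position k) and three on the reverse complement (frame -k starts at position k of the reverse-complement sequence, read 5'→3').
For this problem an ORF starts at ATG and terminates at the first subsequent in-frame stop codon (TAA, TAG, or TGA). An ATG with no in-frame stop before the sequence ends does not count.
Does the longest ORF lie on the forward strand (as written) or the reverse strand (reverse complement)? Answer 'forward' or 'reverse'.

Reverse complement (5'→3'): AGGTGGGTGTGGCTAGGCTATGTCGCCCTGAGAAGACACTCAATGCATTTACCGAGGGGCTAGCTCAAACCAACG
Frame +1: CGT TGG TTT GAG CTA GCC CCT CGG TAA ATG CAT TGA GTG TCT TCT CAG GGC GAC ATA GCC TAG CCA CAC CCA CCT — ATG at 28, stop TGA at 34 → 9 nt.
Frame +2: GTT GGT TTG AGC TAG CCC CTC GGT AAA TGC ATT GAG TGT CTT CTC AGG GCG ACA TAG CCT AGC CAC ACC CAC — no ATG→stop ORF.
Frame +3: TTG GTT TGA GCT AGC CCC TCG GTA AAT GCA TTG AGT GTC TTC TCA GGG CGA CAT AGC CTA GCC ACA CCC ACC — no ATG→stop ORF.
Frame -1: AGG TGG GTG TGG CTA GGC TAT GTC GCC CTG AGA AGA CAC TCA ATG CAT TTA CCG AGG GGC TAG CTC AAA CCA ACG — ATG at 43, stop TAG at 61 → 21 nt.
Frame -2: GGT GGG TGT GGC TAG GCT ATG TCG CCC TGA GAA GAC ACT CAA TGC ATT TAC CGA GGG GCT AGC TCA AAC CAA — ATG at 20, stop TGA at 29 → 12 nt.
Frame -3: GTG GGT GTG GCT AGG CTA TGT CGC CCT GAG AAG ACA CTC AAT GCA TTT ACC GAG GGG CTA GCT CAA ACC AAC — no ATG→stop ORF.
Forward-strand max 9 nt; reverse-strand max 21 nt. The reverse strand has the longer ORF.

reverse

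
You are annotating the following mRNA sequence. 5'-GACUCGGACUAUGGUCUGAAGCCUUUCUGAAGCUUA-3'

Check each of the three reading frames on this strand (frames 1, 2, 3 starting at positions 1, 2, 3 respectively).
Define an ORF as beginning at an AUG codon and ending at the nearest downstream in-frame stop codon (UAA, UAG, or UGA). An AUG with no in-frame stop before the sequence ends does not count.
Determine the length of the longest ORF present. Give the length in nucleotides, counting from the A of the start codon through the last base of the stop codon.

Frame 1: GAC UCG GAC UAU GGU CUG AAG CCU UUC UGA AGC UUA — no AUG→stop ORF.
Frame 2: ACU CGG ACU AUG GUC UGA AGC CUU UCU GAA GCU — AUG at 11, stop UGA at 17 → 9 nt.
Frame 3: CUC GGA CUA UGG UCU GAA GCC UUU CUG AAG CUU — no AUG→stop ORF.
Longest: frame 2, positions 11–19, 9 nt = 3 codons = 2 aa. → 9 nucleotides.

9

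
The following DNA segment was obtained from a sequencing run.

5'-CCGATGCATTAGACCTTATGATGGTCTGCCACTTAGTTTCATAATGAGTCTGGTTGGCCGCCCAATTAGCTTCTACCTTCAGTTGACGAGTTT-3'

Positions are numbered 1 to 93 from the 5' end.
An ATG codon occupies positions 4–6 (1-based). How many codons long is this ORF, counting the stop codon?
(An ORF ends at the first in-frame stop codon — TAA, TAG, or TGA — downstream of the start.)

Codons from position 4: ATG (4–6), CAT (7–9), TAG (10–12).
TAG is the first in-frame stop; that's 3 codons including the stop.

3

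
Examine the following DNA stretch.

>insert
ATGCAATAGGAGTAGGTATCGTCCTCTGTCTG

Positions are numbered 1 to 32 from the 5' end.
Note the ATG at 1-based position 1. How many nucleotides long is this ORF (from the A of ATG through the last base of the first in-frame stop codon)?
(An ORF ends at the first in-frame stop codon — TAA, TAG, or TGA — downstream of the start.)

9

Codons from position 1: ATG (1–3), CAA (4–6), TAG (7–9).
TAG is the first in-frame stop; ORF spans 1–9, 9 nucleotides.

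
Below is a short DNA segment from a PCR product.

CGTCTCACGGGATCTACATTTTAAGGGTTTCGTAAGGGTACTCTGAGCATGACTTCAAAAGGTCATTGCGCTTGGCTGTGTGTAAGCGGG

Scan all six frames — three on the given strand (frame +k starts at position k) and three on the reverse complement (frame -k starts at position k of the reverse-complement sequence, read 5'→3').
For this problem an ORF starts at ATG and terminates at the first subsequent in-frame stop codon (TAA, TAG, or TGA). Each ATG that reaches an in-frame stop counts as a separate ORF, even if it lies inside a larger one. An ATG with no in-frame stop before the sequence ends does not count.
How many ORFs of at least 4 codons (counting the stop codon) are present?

Reverse complement (5'→3'): CCCGCTTACACACAGCCAAGCGCAATGACCTTTTGAAGTCATGCTCAGAGTACCCTTACGAAACCCTTAAAATGTAGATCCCGTGAGACG
Frame +1: CGT CTC ACG GGA TCT ACA TTT TAA GGG TTT CGT AAG GGT ACT CTG AGC ATG ACT TCA AAA GGT CAT TGC GCT TGG CTG TGT GTA AGC GGG — no ATG→stop ORF.
Frame +2: GTC TCA CGG GAT CTA CAT TTT AAG GGT TTC GTA AGG GTA CTC TGA GCA TGA CTT CAA AAG GTC ATT GCG CTT GGC TGT GTG TAA GCG — no ATG→stop ORF.
Frame +3: TCT CAC GGG ATC TAC ATT TTA AGG GTT TCG TAA GGG TAC TCT GAG CAT GAC TTC AAA AGG TCA TTG CGC TTG GCT GTG TGT AAG CGG — no ATG→stop ORF.
Frame -1: CCC GCT TAC ACA CAG CCA AGC GCA ATG ACC TTT TGA AGT CAT GCT CAG AGT ACC CTT ACG AAA CCC TTA AAA TGT AGA TCC CGT GAG ACG — ATG at 25, stop TGA at 34 → 12 nt.
Frame -2: CCG CTT ACA CAC AGC CAA GCG CAA TGA CCT TTT GAA GTC ATG CTC AGA GTA CCC TTA CGA AAC CCT TAA AAT GTA GAT CCC GTG AGA — ATG at 41, stop TAA at 68 → 30 nt.
Frame -3: CGC TTA CAC ACA GCC AAG CGC AAT GAC CTT TTG AAG TCA TGC TCA GAG TAC CCT TAC GAA ACC CTT AAA ATG TAG ATC CCG TGA GAC — ATG at 72, stop TAG at 75 → 6 nt.
ORFs ≥ 4 codons: frame -1 25–36 (4 codons), frame -2 41–70 (10 codons). Count = 2.

2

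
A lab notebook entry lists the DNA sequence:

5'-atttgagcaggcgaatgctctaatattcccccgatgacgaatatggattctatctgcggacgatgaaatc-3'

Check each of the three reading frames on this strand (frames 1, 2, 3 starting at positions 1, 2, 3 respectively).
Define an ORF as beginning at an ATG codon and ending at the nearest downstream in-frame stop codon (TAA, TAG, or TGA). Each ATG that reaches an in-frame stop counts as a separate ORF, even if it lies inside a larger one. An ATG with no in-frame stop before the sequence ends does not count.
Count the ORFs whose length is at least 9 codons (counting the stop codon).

Frame 1: ATT TGA GCA GGC GAA TGC TCT AAT ATT CCC CCG ATG ACG AAT ATG GAT TCT ATC TGC GGA CGA TGA AAT — ATG at 34, stop TGA at 64 → 33 nt; ATG at 43, stop TGA at 64 → 24 nt.
Frame 2: TTT GAG CAG GCG AAT GCT CTA ATA TTC CCC CGA TGA CGA ATA TGG ATT CTA TCT GCG GAC GAT GAA ATC — no ATG→stop ORF.
Frame 3: TTG AGC AGG CGA ATG CTC TAA TAT TCC CCC GAT GAC GAA TAT GGA TTC TAT CTG CGG ACG ATG AAA — ATG at 15, stop TAA at 21 → 9 nt.
ORFs ≥ 9 codons: frame 1 34–66 (11 codons). Count = 1.

1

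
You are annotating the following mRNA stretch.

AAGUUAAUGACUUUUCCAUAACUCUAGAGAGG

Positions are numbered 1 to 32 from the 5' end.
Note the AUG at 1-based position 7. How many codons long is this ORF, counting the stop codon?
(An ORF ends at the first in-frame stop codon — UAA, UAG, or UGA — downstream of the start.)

Codons from position 7: AUG (7–9), ACU (10–12), UUU (13–15), CCA (16–18), UAA (19–21).
UAA is the first in-frame stop; that's 5 codons including the stop.

5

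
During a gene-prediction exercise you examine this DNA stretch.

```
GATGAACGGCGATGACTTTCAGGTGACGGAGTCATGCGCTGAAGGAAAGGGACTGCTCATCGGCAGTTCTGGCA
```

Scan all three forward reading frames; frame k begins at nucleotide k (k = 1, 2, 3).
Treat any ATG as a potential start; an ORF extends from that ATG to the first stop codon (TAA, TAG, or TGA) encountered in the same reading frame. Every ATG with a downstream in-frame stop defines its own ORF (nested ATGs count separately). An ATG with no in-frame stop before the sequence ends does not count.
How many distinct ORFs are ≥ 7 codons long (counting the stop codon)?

0

Frame 1: GAT GAA CGG CGA TGA CTT TCA GGT GAC GGA GTC ATG CGC TGA AGG AAA GGG ACT GCT CAT CGG CAG TTC TGG — ATG at 34, stop TGA at 40 → 9 nt.
Frame 2: ATG AAC GGC GAT GAC TTT CAG GTG ACG GAG TCA TGC GCT GAA GGA AAG GGA CTG CTC ATC GGC AGT TCT GGC — no ATG→stop ORF.
Frame 3: TGA ACG GCG ATG ACT TTC AGG TGA CGG AGT CAT GCG CTG AAG GAA AGG GAC TGC TCA TCG GCA GTT CTG GCA — ATG at 12, stop TGA at 24 → 15 nt.
No ORF reaches 7 codons. Count = 0.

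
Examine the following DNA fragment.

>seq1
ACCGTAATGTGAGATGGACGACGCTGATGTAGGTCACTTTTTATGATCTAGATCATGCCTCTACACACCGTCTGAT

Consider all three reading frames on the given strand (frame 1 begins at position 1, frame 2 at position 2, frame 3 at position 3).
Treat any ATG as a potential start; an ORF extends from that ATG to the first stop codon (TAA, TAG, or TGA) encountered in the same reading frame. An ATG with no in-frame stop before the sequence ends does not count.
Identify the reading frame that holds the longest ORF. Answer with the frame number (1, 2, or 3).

Frame 1: ACC GTA ATG TGA GAT GGA CGA CGC TGA TGT AGG TCA CTT TTT ATG ATC TAG ATC ATG CCT CTA CAC ACC GTC TGA — ATG at 7, stop TGA at 10 → 6 nt; ATG at 43, stop TAG at 49 → 9 nt; ATG at 55, stop TGA at 73 → 21 nt.
Frame 2: CCG TAA TGT GAG ATG GAC GAC GCT GAT GTA GGT CAC TTT TTA TGA TCT AGA TCA TGC CTC TAC ACA CCG TCT GAT — ATG at 14, stop TGA at 44 → 33 nt.
Frame 3: CGT AAT GTG AGA TGG ACG ACG CTG ATG TAG GTC ACT TTT TAT GAT CTA GAT CAT GCC TCT ACA CAC CGT CTG — ATG at 27, stop TAG at 30 → 6 nt.
Longest ORF is 33 nt in frame 2 (positions 14–46).

2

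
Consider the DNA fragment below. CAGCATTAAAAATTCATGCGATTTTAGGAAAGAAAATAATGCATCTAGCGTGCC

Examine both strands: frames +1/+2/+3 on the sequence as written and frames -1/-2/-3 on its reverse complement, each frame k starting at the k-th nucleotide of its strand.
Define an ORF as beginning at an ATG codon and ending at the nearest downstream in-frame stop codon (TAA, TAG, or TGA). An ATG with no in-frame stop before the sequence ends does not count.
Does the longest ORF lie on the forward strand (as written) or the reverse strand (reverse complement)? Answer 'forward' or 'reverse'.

Reverse complement (5'→3'): GGCACGCTAGATGCATTATTTTCTTTCCTAAAATCGCATGAATTTTTAATGCTG
Frame +1: CAG CAT TAA AAA TTC ATG CGA TTT TAG GAA AGA AAA TAA TGC ATC TAG CGT GCC — ATG at 16, stop TAG at 25 → 12 nt.
Frame +2: AGC ATT AAA AAT TCA TGC GAT TTT AGG AAA GAA AAT AAT GCA TCT AGC GTG — no ATG→stop ORF.
Frame +3: GCA TTA AAA ATT CAT GCG ATT TTA GGA AAG AAA ATA ATG CAT CTA GCG TGC — no ATG→stop ORF.
Frame -1: GGC ACG CTA GAT GCA TTA TTT TCT TTC CTA AAA TCG CAT GAA TTT TTA ATG CTG — no ATG→stop ORF.
Frame -2: GCA CGC TAG ATG CAT TAT TTT CTT TCC TAA AAT CGC ATG AAT TTT TAA TGC — ATG at 11, stop TAA at 29 → 21 nt; ATG at 38, stop TAA at 47 → 12 nt.
Frame -3: CAC GCT AGA TGC ATT ATT TTC TTT CCT AAA ATC GCA TGA ATT TTT AAT GCT — no ATG→stop ORF.
Forward-strand max 12 nt; reverse-strand max 21 nt. The reverse strand has the longer ORF.

reverse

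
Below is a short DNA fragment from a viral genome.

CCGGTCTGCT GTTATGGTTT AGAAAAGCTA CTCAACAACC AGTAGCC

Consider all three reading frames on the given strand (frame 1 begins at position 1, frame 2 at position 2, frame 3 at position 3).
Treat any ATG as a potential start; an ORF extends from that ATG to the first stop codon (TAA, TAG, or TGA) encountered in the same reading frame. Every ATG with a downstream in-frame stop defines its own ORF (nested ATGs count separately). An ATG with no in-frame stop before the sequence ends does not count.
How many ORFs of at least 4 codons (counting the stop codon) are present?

Frame 1: CCG GTC TGC TGT TAT GGT TTA GAA AAG CTA CTC AAC AAC CAG TAG — no ATG→stop ORF.
Frame 2: CGG TCT GCT GTT ATG GTT TAG AAA AGC TAC TCA ACA ACC AGT AGC — ATG at 14, stop TAG at 20 → 9 nt.
Frame 3: GGT CTG CTG TTA TGG TTT AGA AAA GCT ACT CAA CAA CCA GTA GCC — no ATG→stop ORF.
No ORF reaches 4 codons. Count = 0.

0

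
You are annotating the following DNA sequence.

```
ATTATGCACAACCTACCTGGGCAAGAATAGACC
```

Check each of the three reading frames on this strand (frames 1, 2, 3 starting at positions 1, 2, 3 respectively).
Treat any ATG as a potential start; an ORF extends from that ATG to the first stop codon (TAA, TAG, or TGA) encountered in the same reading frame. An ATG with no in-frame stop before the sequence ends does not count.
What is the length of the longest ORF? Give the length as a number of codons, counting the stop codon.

9

Frame 1: ATT ATG CAC AAC CTA CCT GGG CAA GAA TAG ACC — ATG at 4, stop TAG at 28 → 27 nt.
Frame 2: TTA TGC ACA ACC TAC CTG GGC AAG AAT AGA — no ATG→stop ORF.
Frame 3: TAT GCA CAA CCT ACC TGG GCA AGA ATA GAC — no ATG→stop ORF.
Longest: frame 1, positions 4–30, 27 nt = 9 codons = 8 aa. → 9 codons.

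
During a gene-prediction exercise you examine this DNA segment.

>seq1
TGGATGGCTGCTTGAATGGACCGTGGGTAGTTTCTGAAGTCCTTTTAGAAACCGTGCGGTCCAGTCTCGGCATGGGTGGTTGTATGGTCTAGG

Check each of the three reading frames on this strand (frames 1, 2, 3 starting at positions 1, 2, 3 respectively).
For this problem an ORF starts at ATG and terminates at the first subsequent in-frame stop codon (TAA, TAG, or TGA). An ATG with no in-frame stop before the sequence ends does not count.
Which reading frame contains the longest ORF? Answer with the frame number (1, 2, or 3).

3

Frame 1: TGG ATG GCT GCT TGA ATG GAC CGT GGG TAG TTT CTG AAG TCC TTT TAG AAA CCG TGC GGT CCA GTC TCG GCA TGG GTG GTT GTA TGG TCT AGG — ATG at 4, stop TGA at 13 → 12 nt; ATG at 16, stop TAG at 28 → 15 nt.
Frame 2: GGA TGG CTG CTT GAA TGG ACC GTG GGT AGT TTC TGA AGT CCT TTT AGA AAC CGT GCG GTC CAG TCT CGG CAT GGG TGG TTG TAT GGT CTA — no ATG→stop ORF.
Frame 3: GAT GGC TGC TTG AAT GGA CCG TGG GTA GTT TCT GAA GTC CTT TTA GAA ACC GTG CGG TCC AGT CTC GGC ATG GGT GGT TGT ATG GTC TAG — ATG at 72, stop TAG at 90 → 21 nt; ATG at 84, stop TAG at 90 → 9 nt.
Longest ORF is 21 nt in frame 3 (positions 72–92).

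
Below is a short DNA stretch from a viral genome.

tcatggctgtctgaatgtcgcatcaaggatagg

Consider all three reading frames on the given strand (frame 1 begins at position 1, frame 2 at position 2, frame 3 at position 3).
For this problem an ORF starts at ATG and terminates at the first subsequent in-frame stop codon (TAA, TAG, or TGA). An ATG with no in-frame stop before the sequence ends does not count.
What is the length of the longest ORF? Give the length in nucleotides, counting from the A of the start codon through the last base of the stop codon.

Frame 1: TCA TGG CTG TCT GAA TGT CGC ATC AAG GAT AGG — no ATG→stop ORF.
Frame 2: CAT GGC TGT CTG AAT GTC GCA TCA AGG ATA — no ATG→stop ORF.
Frame 3: ATG GCT GTC TGA ATG TCG CAT CAA GGA TAG — ATG at 3, stop TGA at 12 → 12 nt; ATG at 15, stop TAG at 30 → 18 nt.
Longest: frame 3, positions 15–32, 18 nt = 6 codons = 5 aa. → 18 nucleotides.

18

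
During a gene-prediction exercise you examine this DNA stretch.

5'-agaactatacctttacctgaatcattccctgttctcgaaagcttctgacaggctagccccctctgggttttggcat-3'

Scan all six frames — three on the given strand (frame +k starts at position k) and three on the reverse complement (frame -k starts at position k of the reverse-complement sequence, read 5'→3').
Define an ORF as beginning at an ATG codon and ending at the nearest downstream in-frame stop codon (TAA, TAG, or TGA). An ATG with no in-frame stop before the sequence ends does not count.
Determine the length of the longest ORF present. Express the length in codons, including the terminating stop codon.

8

Reverse complement (5'→3'): ATGCCAAAACCCAGAGGGGGCTAGCCTGTCAGAAGCTTTCGAGAACAGGGAATGATTCAGGTAAAGGTATAGTTCT
Frame +1: AGA ACT ATA CCT TTA CCT GAA TCA TTC CCT GTT CTC GAA AGC TTC TGA CAG GCT AGC CCC CTC TGG GTT TTG GCA — no ATG→stop ORF.
Frame +2: GAA CTA TAC CTT TAC CTG AAT CAT TCC CTG TTC TCG AAA GCT TCT GAC AGG CTA GCC CCC TCT GGG TTT TGG CAT — no ATG→stop ORF.
Frame +3: AAC TAT ACC TTT ACC TGA ATC ATT CCC TGT TCT CGA AAG CTT CTG ACA GGC TAG CCC CCT CTG GGT TTT GGC — no ATG→stop ORF.
Frame -1: ATG CCA AAA CCC AGA GGG GGC TAG CCT GTC AGA AGC TTT CGA GAA CAG GGA ATG ATT CAG GTA AAG GTA TAG TTC — ATG at 1, stop TAG at 22 → 24 nt; ATG at 52, stop TAG at 70 → 21 nt.
Frame -2: TGC CAA AAC CCA GAG GGG GCT AGC CTG TCA GAA GCT TTC GAG AAC AGG GAA TGA TTC AGG TAA AGG TAT AGT TCT — no ATG→stop ORF.
Frame -3: GCC AAA ACC CAG AGG GGG CTA GCC TGT CAG AAG CTT TCG AGA ACA GGG AAT GAT TCA GGT AAA GGT ATA GTT — no ATG→stop ORF.
Longest: frame -1, positions 1–24, 24 nt = 8 codons = 7 aa. → 8 codons.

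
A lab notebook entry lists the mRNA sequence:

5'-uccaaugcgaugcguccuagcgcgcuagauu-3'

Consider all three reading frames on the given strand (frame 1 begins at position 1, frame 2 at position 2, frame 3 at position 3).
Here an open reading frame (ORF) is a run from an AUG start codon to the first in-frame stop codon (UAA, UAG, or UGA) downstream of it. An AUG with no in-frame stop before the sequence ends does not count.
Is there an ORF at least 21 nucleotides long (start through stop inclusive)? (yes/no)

Frame 1: UCC AAU GCG AUG CGU CCU AGC GCG CUA GAU — no AUG→stop ORF.
Frame 2: CCA AUG CGA UGC GUC CUA GCG CGC UAG AUU — AUG at 5, stop UAG at 26 → 24 nt.
Frame 3: CAA UGC GAU GCG UCC UAG CGC GCU AGA — no AUG→stop ORF.
Frame 2 has an ORF of 24 nucleotides (positions 5–28) ≥ 21, so yes.

yes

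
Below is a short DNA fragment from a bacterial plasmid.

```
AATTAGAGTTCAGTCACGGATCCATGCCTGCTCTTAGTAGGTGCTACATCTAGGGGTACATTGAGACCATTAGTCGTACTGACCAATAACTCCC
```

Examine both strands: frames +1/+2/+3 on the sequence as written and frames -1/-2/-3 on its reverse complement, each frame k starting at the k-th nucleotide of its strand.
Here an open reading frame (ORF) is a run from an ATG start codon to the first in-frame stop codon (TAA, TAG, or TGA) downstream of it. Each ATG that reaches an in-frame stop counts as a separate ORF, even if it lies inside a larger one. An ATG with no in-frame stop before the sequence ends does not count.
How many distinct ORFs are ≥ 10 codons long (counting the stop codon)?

1

Reverse complement (5'→3'): GGGAGTTATTGGTCAGTACGACTAATGGTCTCAATGTACCCCTAGATGTAGCACCTACTAAGAGCAGGCATGGATCCGTGACTGAACTCTAATT
Frame +1: AAT TAG AGT TCA GTC ACG GAT CCA TGC CTG CTC TTA GTA GGT GCT ACA TCT AGG GGT ACA TTG AGA CCA TTA GTC GTA CTG ACC AAT AAC TCC — no ATG→stop ORF.
Frame +2: ATT AGA GTT CAG TCA CGG ATC CAT GCC TGC TCT TAG TAG GTG CTA CAT CTA GGG GTA CAT TGA GAC CAT TAG TCG TAC TGA CCA ATA ACT CCC — no ATG→stop ORF.
Frame +3: TTA GAG TTC AGT CAC GGA TCC ATG CCT GCT CTT AGT AGG TGC TAC ATC TAG GGG TAC ATT GAG ACC ATT AGT CGT ACT GAC CAA TAA CTC — ATG at 24, stop TAG at 51 → 30 nt.
Frame -1: GGG AGT TAT TGG TCA GTA CGA CTA ATG GTC TCA ATG TAC CCC TAG ATG TAG CAC CTA CTA AGA GCA GGC ATG GAT CCG TGA CTG AAC TCT AAT — ATG at 25, stop TAG at 43 → 21 nt; ATG at 34, stop TAG at 43 → 12 nt; ATG at 46, stop TAG at 49 → 6 nt; ATG at 70, stop TGA at 79 → 12 nt.
Frame -2: GGA GTT ATT GGT CAG TAC GAC TAA TGG TCT CAA TGT ACC CCT AGA TGT AGC ACC TAC TAA GAG CAG GCA TGG ATC CGT GAC TGA ACT CTA ATT — no ATG→stop ORF.
Frame -3: GAG TTA TTG GTC AGT ACG ACT AAT GGT CTC AAT GTA CCC CTA GAT GTA GCA CCT ACT AAG AGC AGG CAT GGA TCC GTG ACT GAA CTC TAA — no ATG→stop ORF.
ORFs ≥ 10 codons: frame +3 24–53 (10 codons). Count = 1.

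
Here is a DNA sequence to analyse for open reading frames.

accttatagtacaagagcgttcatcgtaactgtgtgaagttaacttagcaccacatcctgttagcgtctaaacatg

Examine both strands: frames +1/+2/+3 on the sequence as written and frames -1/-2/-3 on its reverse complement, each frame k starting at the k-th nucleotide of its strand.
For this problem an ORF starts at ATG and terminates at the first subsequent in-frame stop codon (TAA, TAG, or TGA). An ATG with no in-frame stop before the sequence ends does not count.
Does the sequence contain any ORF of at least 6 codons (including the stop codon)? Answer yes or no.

Reverse complement (5'→3'): CATGTTTAGACGCTAACAGGATGTGGTGCTAAGTTAACTTCACACAGTTACGATGAACGCTCTTGTACTATAAGGT
Frame +1: ACC TTA TAG TAC AAG AGC GTT CAT CGT AAC TGT GTG AAG TTA ACT TAG CAC CAC ATC CTG TTA GCG TCT AAA CAT — no ATG→stop ORF.
Frame +2: CCT TAT AGT ACA AGA GCG TTC ATC GTA ACT GTG TGA AGT TAA CTT AGC ACC ACA TCC TGT TAG CGT CTA AAC ATG — no ATG→stop ORF.
Frame +3: CTT ATA GTA CAA GAG CGT TCA TCG TAA CTG TGT GAA GTT AAC TTA GCA CCA CAT CCT GTT AGC GTC TAA ACA — no ATG→stop ORF.
Frame -1: CAT GTT TAG ACG CTA ACA GGA TGT GGT GCT AAG TTA ACT TCA CAC AGT TAC GAT GAA CGC TCT TGT ACT ATA AGG — no ATG→stop ORF.
Frame -2: ATG TTT AGA CGC TAA CAG GAT GTG GTG CTA AGT TAA CTT CAC ACA GTT ACG ATG AAC GCT CTT GTA CTA TAA GGT — ATG at 2, stop TAA at 14 → 15 nt; ATG at 53, stop TAA at 71 → 21 nt.
Frame -3: TGT TTA GAC GCT AAC AGG ATG TGG TGC TAA GTT AAC TTC ACA CAG TTA CGA TGA ACG CTC TTG TAC TAT AAG — ATG at 21, stop TAA at 30 → 12 nt.
Frame -2 has an ORF of 7 codons (positions 53–73) ≥ 6, so yes.

yes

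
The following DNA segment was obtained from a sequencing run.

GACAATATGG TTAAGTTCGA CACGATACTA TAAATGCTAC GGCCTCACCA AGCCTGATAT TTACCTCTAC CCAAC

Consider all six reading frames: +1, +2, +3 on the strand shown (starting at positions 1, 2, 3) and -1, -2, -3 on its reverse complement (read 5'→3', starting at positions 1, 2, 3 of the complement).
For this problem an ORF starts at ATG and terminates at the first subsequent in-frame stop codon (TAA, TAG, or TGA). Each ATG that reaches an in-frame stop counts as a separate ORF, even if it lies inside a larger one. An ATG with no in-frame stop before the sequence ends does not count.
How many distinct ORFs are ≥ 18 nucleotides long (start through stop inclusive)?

Reverse complement (5'→3'): GTTGGGTAGAGGTAAATATCAGGCTTGGTGAGGCCGTAGCATTTATAGTATCGTGTCGAACTTAACCATATTGTC
Frame +1: GAC AAT ATG GTT AAG TTC GAC ACG ATA CTA TAA ATG CTA CGG CCT CAC CAA GCC TGA TAT TTA CCT CTA CCC AAC — ATG at 7, stop TAA at 31 → 27 nt; ATG at 34, stop TGA at 55 → 24 nt.
Frame +2: ACA ATA TGG TTA AGT TCG ACA CGA TAC TAT AAA TGC TAC GGC CTC ACC AAG CCT GAT ATT TAC CTC TAC CCA — no ATG→stop ORF.
Frame +3: CAA TAT GGT TAA GTT CGA CAC GAT ACT ATA AAT GCT ACG GCC TCA CCA AGC CTG ATA TTT ACC TCT ACC CAA — no ATG→stop ORF.
Frame -1: GTT GGG TAG AGG TAA ATA TCA GGC TTG GTG AGG CCG TAG CAT TTA TAG TAT CGT GTC GAA CTT AAC CAT ATT GTC — no ATG→stop ORF.
Frame -2: TTG GGT AGA GGT AAA TAT CAG GCT TGG TGA GGC CGT AGC ATT TAT AGT ATC GTG TCG AAC TTA ACC ATA TTG — no ATG→stop ORF.
Frame -3: TGG GTA GAG GTA AAT ATC AGG CTT GGT GAG GCC GTA GCA TTT ATA GTA TCG TGT CGA ACT TAA CCA TAT TGT — no ATG→stop ORF.
ORFs ≥ 18 nucleotides: frame +1 7–33 (27 nucleotides), frame +1 34–57 (24 nucleotides). Count = 2.

2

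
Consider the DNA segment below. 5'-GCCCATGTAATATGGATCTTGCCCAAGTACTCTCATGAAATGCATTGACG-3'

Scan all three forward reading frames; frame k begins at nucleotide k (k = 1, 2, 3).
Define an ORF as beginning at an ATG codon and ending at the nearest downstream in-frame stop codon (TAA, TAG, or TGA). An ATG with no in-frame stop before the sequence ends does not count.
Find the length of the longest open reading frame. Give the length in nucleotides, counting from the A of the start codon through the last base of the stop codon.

27

Frame 1: GCC CAT GTA ATA TGG ATC TTG CCC AAG TAC TCT CAT GAA ATG CAT TGA — ATG at 40, stop TGA at 46 → 9 nt.
Frame 2: CCC ATG TAA TAT GGA TCT TGC CCA AGT ACT CTC ATG AAA TGC ATT GAC — ATG at 5, stop TAA at 8 → 6 nt.
Frame 3: CCA TGT AAT ATG GAT CTT GCC CAA GTA CTC TCA TGA AAT GCA TTG ACG — ATG at 12, stop TGA at 36 → 27 nt.
Longest: frame 3, positions 12–38, 27 nt = 9 codons = 8 aa. → 27 nucleotides.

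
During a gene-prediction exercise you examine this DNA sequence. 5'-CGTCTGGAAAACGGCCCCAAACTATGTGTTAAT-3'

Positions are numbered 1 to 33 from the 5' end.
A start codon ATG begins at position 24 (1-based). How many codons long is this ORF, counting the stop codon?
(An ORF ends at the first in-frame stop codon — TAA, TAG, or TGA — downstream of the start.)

Codons from position 24: ATG (24–26), TGT (27–29), TAA (30–32).
TAA is the first in-frame stop; that's 3 codons including the stop.

3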